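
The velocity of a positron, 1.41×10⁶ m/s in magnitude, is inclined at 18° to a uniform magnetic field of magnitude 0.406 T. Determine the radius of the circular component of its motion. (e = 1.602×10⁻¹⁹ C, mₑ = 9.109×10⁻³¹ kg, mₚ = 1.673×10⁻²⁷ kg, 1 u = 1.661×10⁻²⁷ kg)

r ≈ 6.10×10⁻⁶ m

v⊥ = v sinθ = 1.41×10⁶·sin18° ≈ 4.357×10⁵ m/s.
r = m v⊥/(|q|B) = (9.109×10⁻³¹)(4.357×10⁵)/((1.602×10⁻¹⁹)(0.406)) ≈ 6.10×10⁻⁶ m.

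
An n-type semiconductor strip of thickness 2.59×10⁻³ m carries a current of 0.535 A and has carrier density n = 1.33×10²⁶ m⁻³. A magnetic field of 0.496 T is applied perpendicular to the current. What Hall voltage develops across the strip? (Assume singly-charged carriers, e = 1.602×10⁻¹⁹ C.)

V_H ≈ 4.81×10⁻⁶ V

V_H = IB/(n e t).
V_H = (0.535)(0.496)/((1.33×10²⁶)(1.602×10⁻¹⁹)(2.59×10⁻³)) ≈ 4.81×10⁻⁶ V.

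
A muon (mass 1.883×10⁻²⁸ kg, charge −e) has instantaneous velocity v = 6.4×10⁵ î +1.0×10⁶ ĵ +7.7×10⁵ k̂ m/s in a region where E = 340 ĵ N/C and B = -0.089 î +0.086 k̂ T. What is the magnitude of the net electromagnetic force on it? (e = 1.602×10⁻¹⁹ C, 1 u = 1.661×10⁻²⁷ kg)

|F| ≈ 2.80×10⁻¹⁴ N

v×B = (8.60×10⁴, -1.24×10⁵, 8.90×10⁴) N/C.
E + v×B = (8.60×10⁴, -1.23×10⁵, 8.90×10⁴) N/C.
F = q(E + v×B) = (−1.602×10⁻¹⁹ C)·(8.60×10⁴, -1.23×10⁵, 8.90×10⁴) = (-1.38×10⁻¹⁴, 1.97×10⁻¹⁴, -1.43×10⁻¹⁴) N.
|F| = 2.80×10⁻¹⁴ N.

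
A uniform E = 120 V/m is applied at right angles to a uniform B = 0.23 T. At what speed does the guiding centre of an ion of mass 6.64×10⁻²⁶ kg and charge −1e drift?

In crossed fields the guiding centre drifts at v_d = |E×B|/B² = E/B, independent of charge and mass.
v_d = 120/0.23 = 520 m/s.

v_d ≈ 520 m/s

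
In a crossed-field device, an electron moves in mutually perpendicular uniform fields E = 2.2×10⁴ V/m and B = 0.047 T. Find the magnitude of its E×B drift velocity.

The steady drift has the magnetic force balancing the electric force, so v_d = E/B.
v_d = 2.2×10⁴/0.047 = 4.7×10⁵ m/s.

v_d ≈ 4.7×10⁵ m/s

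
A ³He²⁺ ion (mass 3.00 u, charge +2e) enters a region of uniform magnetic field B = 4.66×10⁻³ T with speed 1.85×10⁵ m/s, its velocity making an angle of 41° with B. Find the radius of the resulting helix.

r ≈ 0.405 m

v⊥ = v sinθ = 1.85×10⁵·sin41° ≈ 1.214×10⁵ m/s.
r = m v⊥/(|q|B) = (4.983×10⁻²⁷)(1.214×10⁵)/((3.204×10⁻¹⁹)(4.66×10⁻³)) ≈ 0.405 m.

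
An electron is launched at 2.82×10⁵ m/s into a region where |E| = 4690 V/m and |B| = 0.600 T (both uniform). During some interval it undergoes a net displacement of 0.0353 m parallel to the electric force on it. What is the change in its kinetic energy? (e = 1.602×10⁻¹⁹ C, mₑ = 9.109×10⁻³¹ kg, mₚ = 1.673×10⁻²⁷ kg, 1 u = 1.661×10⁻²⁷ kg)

The magnetic force is always ⟂ v and does no work; only the electric force changes KE.
ΔKE = F_E · d = |q|E d = (1.602×10⁻¹⁹)(4690)(0.0353) ≈ 2.65×10⁻¹⁷ J.

ΔKE ≈ 2.65×10⁻¹⁷ J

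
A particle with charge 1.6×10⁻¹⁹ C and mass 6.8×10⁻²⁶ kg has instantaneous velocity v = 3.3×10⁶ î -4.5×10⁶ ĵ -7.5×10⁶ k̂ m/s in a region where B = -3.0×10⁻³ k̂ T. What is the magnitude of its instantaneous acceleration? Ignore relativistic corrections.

|a| ≈ 3.94×10¹⁰ m/s²

v×B = (1.35×10⁴, 9900, 0) N/C.
F = q v×B = (1.6×10⁻¹⁹ C)·(1.35×10⁴, 9900, 0) = (2.16×10⁻¹⁵, 1.58×10⁻¹⁵, 0) N.
|a| = |F|/m = 2.679×10⁻¹⁵/6.8×10⁻²⁶ ≈ 3.94×10¹⁰ m/s².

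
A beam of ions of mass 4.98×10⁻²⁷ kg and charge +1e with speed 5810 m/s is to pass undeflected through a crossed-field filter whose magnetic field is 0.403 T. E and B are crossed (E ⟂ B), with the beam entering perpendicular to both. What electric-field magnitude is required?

E = 2340 V/m

For straight-line motion qE = qvB, so E = vB.
E = 5810 × 0.403 = 2340 V/m.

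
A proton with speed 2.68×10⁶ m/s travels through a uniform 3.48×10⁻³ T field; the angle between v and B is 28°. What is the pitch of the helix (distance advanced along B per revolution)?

v∥ = v cosθ = 2.68×10⁶·cos28° ≈ 2.366×10⁶ m/s.
T = 2πm/(|q|B) = 2π(1.673×10⁻²⁷)/((1.602×10⁻¹⁹)(3.48×10⁻³)) ≈ 1.886×10⁻⁵ s.
pitch = v∥ T = (2.366×10⁶)(1.886×10⁻⁵) ≈ 44.6 m.

p ≈ 44.6 m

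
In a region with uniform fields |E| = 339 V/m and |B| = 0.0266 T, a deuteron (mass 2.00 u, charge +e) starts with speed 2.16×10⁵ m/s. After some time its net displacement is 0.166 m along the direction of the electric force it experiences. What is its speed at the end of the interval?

v_f ≈ 2.28×10⁵ m/s

B does no work; ΔKE = |q|E d.
½mv_f² = ½mv₀² + |q|Ed = ½(3.322×10⁻²⁷)(2.16×10⁵)² + (1.602×10⁻¹⁹)(339)(0.166) ≈ 7.750×10⁻¹⁷ J + 9.015×10⁻¹⁸ J ≈ 8.651×10⁻¹⁷ J.
v_f = √(2·8.651×10⁻¹⁷/3.322×10⁻²⁷) ≈ 2.28×10⁵ m/s.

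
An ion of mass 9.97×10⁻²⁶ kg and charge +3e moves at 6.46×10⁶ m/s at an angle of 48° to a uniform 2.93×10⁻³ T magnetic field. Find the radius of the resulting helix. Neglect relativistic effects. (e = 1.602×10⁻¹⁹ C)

r ≈ 340 m

v⊥ = v sinθ = 6.46×10⁶·sin48° ≈ 4.801×10⁶ m/s.
r = m v⊥/(|q|B) = (9.97×10⁻²⁶)(4.801×10⁶)/((4.806×10⁻¹⁹)(2.93×10⁻³)) ≈ 340 m.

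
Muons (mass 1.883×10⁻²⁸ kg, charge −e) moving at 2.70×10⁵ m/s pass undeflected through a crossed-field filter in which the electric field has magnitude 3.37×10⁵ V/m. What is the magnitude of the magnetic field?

Balance of forces in the selector: qE = qvB ⇒ B = E/v.
B = 3.37×10⁵/2.70×10⁵ = 1.25 T.

B = 1.25 T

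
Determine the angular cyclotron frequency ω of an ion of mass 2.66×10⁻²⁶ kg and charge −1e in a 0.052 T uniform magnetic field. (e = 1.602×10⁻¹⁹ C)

ω = |q|B/m.
ω = (1.602×10⁻¹⁹)(0.052)/2.66×10⁻²⁶ ≈ 3.1×10⁵ rad/s.

ω ≈ 3.1×10⁵ rad/s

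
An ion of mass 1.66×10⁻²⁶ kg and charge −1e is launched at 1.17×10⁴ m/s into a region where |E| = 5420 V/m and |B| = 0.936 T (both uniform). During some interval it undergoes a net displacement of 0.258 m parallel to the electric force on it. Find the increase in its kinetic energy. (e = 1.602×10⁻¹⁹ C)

The magnetic force is always ⟂ v and does no work; only the electric force changes KE.
ΔKE = F_E · d = |q|E d = (1.602×10⁻¹⁹)(5420)(0.258) ≈ 2.24×10⁻¹⁶ J.

ΔKE ≈ 2.24×10⁻¹⁶ J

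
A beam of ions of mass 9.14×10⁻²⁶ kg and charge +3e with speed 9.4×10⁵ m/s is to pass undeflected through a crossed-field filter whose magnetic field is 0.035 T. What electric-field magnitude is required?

For straight-line motion qE = qvB, so E = vB.
E = 9.4×10⁵ × 0.035 = 3.3×10⁴ V/m.

E = 3.3×10⁴ V/m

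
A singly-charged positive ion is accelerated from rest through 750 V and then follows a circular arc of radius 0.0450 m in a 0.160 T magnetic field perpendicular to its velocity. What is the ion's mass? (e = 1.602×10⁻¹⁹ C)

m ≈ 5.54×10⁻²⁷ kg

Combine |q|V = ½mv² and r = mv/(|q|B): eliminate v to get m = qB²r²/(2V).
m = (1.602×10⁻¹⁹)(0.160)²(0.0450)²/(2·750) ≈ 5.54×10⁻²⁷ kg.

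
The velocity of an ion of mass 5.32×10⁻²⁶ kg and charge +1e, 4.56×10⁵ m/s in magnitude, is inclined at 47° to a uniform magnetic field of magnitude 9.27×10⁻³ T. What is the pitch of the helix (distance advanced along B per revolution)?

v∥ = v cosθ = 4.56×10⁵·cos47° ≈ 3.110×10⁵ m/s.
T = 2πm/(|q|B) = 2π(5.32×10⁻²⁶)/((1.602×10⁻¹⁹)(9.27×10⁻³)) ≈ 2.251×10⁻⁴ s.
pitch = v∥ T = (3.110×10⁵)(2.251×10⁻⁴) ≈ 70.0 m.

p ≈ 70.0 m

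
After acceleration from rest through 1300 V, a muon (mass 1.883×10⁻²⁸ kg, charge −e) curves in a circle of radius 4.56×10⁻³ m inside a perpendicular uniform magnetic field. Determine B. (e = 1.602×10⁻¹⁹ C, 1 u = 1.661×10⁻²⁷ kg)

v = √(2|q|V/m) = √(2·1.602×10⁻¹⁹·1300/1.883×10⁻²⁸) ≈ 1.487×10⁶ m/s.
B = mv/(|q|r) = (1.883×10⁻²⁸)(1.487×10⁶)/((1.602×10⁻¹⁹)(4.56×10⁻³)) ≈ 0.383 T.

B ≈ 0.383 T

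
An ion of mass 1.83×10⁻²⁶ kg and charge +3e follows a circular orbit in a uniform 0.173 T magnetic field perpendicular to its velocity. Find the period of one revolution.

T ≈ 1.38×10⁻⁶ s

The cyclotron period depends only on m, q, B: T = 2πm/(|q|B).
T = 2π(1.83×10⁻²⁶)/((4.806×10⁻¹⁹)(0.173)) ≈ 1.38×10⁻⁶ s.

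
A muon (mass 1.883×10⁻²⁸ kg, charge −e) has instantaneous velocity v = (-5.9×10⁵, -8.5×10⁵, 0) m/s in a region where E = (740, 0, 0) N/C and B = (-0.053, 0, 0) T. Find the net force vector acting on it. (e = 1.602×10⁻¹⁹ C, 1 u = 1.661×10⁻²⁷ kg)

v×B = (0, 0, -4.50×10⁴) N/C.
E + v×B = (740, 0, -4.50×10⁴) N/C.
F = q(E + v×B) = (−1.602×10⁻¹⁹ C)·(740, 0, -4.50×10⁴) = (-1.19×10⁻¹⁶, 0, 7.22×10⁻¹⁵) N.

F ≈ (-1.19×10⁻¹⁶, 0, 7.22×10⁻¹⁵) N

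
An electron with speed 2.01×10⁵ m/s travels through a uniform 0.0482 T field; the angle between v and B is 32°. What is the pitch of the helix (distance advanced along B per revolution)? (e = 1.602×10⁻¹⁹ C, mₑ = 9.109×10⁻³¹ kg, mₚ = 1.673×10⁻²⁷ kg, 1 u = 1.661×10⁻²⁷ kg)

v∥ = v cosθ = 2.01×10⁵·cos32° ≈ 1.705×10⁵ m/s.
T = 2πm/(|q|B) = 2π(9.109×10⁻³¹)/((1.602×10⁻¹⁹)(0.0482)) ≈ 7.412×10⁻¹⁰ s.
pitch = v∥ T = (1.705×10⁵)(7.412×10⁻¹⁰) ≈ 1.26×10⁻⁴ m.

p ≈ 1.26×10⁻⁴ m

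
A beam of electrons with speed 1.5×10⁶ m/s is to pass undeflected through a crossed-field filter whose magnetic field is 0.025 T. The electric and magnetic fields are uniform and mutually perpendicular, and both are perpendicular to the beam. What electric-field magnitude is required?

E = 3.8×10⁴ V/m

For straight-line motion qE = qvB, so E = vB.
E = 1.5×10⁶ × 0.025 = 3.8×10⁴ V/m.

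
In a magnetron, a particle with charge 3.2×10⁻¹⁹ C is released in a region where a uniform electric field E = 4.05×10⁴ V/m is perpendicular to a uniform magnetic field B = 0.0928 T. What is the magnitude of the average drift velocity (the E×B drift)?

v_d ≈ 4.36×10⁵ m/s

In crossed fields the guiding centre drifts at v_d = |E×B|/B² = E/B, independent of charge and mass.
v_d = 4.05×10⁴/0.0928 = 4.36×10⁵ m/s.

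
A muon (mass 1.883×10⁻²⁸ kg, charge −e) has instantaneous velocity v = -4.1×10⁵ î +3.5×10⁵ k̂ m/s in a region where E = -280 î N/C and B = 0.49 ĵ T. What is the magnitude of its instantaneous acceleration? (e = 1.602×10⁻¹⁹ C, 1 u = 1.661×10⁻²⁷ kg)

|a| ≈ 2.25×10¹⁴ m/s²

v×B = (-1.72×10⁵, 0, -2.01×10⁵) N/C.
E + v×B = (-1.72×10⁵, 0, -2.01×10⁵) N/C.
F = q(E + v×B) = (−1.602×10⁻¹⁹ C)·(-1.72×10⁵, 0, -2.01×10⁵) = (2.75×10⁻¹⁴, 0, 3.22×10⁻¹⁴) N.
|a| = |F|/m = 4.235×10⁻¹⁴/1.883×10⁻²⁸ ≈ 2.25×10¹⁴ m/s².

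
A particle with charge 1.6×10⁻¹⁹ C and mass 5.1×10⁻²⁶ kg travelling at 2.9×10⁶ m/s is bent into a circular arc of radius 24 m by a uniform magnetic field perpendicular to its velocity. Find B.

B ≈ 0.039 T

From |q|vB = mv²/r, B = mv/(|q|r).
B = (5.1×10⁻²⁶)(2.9×10⁶)/((1.6×10⁻¹⁹)(24)) ≈ 0.039 T.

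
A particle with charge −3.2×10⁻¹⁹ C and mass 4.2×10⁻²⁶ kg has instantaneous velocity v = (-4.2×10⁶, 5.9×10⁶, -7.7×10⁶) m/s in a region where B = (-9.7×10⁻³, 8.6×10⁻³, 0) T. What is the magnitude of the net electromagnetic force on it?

v×B = (6.62×10⁴, 7.47×10⁴, 2.11×10⁴) N/C.
F = q v×B = (−3.2×10⁻¹⁹ C)·(6.62×10⁴, 7.47×10⁴, 2.11×10⁴) = (-2.12×10⁻¹⁴, -2.39×10⁻¹⁴, -6.76×10⁻¹⁵) N.
|F| = 3.26×10⁻¹⁴ N.

|F| ≈ 3.26×10⁻¹⁴ N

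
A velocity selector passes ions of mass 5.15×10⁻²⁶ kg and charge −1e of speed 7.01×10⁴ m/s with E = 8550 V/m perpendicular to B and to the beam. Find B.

B = 0.122 T

Balance of forces in the selector: qE = qvB ⇒ B = E/v.
B = 8550/7.01×10⁴ = 0.122 T.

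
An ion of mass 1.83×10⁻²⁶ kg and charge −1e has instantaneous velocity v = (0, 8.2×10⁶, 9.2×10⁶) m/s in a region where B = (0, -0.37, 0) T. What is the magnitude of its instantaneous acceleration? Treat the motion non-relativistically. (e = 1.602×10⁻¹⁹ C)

|a| ≈ 2.98×10¹³ m/s²

v×B = (3.40×10⁶, 0, 0) N/C.
F = q v×B = (−1.602×10⁻¹⁹ C)·(3.40×10⁶, 0, 0) = (-5.45×10⁻¹³, 0, 0) N.
|a| = |F|/m = 5.453×10⁻¹³/1.83×10⁻²⁶ ≈ 2.98×10¹³ m/s².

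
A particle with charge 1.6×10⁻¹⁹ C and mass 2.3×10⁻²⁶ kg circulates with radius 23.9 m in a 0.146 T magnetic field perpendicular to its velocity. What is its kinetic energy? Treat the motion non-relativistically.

v = |q|Br/m, then KE = ½mv² = (qBr)²/(2m).
v = (1.6×10⁻¹⁹)(0.146)(23.9)/2.3×10⁻²⁶ ≈ 2.427×10⁷ m/s.
KE = ½(2.3×10⁻²⁶)(2.427×10⁷)² ≈ 6.78×10⁻¹² J = 4.23×10⁷ eV.

KE ≈ 4.23×10⁷ eV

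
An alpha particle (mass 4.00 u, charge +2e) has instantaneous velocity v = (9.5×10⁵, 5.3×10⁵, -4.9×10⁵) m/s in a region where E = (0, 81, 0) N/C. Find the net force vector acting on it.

F ≈ (0, 2.60×10⁻¹⁷, 0) N

Only an electric field acts, so F = qE = (3.204×10⁻¹⁹ C)·(0, 81.0, 0) = (0, 2.60×10⁻¹⁷, 0) N.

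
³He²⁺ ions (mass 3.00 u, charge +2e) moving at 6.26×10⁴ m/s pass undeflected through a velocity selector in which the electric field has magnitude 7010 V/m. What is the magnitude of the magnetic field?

Balance of forces in the selector: qE = qvB ⇒ B = E/v.
B = 7010/6.26×10⁴ = 0.112 T.

B = 0.112 T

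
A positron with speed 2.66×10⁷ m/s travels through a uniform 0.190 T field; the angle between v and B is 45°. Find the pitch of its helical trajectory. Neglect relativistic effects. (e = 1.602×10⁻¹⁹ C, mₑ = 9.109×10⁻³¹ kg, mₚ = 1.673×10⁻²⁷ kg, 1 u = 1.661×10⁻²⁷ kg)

p ≈ 3.54×10⁻³ m

v∥ = v cosθ = 2.66×10⁷·cos45° ≈ 1.881×10⁷ m/s.
T = 2πm/(|q|B) = 2π(9.109×10⁻³¹)/((1.602×10⁻¹⁹)(0.190)) ≈ 1.880×10⁻¹⁰ s.
pitch = v∥ T = (1.881×10⁷)(1.880×10⁻¹⁰) ≈ 3.54×10⁻³ m.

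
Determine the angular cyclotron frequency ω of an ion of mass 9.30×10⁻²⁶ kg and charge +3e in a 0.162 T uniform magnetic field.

ω ≈ 8.37×10⁵ rad/s

ω = |q|B/m.
ω = (4.806×10⁻¹⁹)(0.162)/9.30×10⁻²⁶ ≈ 8.37×10⁵ rad/s.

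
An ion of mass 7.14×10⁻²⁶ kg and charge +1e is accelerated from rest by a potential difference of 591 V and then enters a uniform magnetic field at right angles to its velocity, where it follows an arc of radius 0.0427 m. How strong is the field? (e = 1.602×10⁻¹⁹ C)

B ≈ 0.538 T

v = √(2|q|V/m) = √(2·1.602×10⁻¹⁹·591/7.14×10⁻²⁶) ≈ 5.150×10⁴ m/s.
B = mv/(|q|r) = (7.14×10⁻²⁶)(5.150×10⁴)/((1.602×10⁻¹⁹)(0.0427)) ≈ 0.538 T.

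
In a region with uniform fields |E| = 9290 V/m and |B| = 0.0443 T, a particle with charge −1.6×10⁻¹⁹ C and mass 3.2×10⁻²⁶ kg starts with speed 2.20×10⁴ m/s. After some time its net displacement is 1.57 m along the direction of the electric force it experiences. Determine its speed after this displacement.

B does no work; ΔKE = |q|E d.
½mv_f² = ½mv₀² + |q|Ed = ½(3.2×10⁻²⁶)(2.20×10⁴)² + (1.6×10⁻¹⁹)(9290)(1.57) ≈ 7.744×10⁻¹⁸ J + 2.334×10⁻¹⁵ J ≈ 2.341×10⁻¹⁵ J.
v_f = √(2·2.341×10⁻¹⁵/3.2×10⁻²⁶) ≈ 3.83×10⁵ m/s.

v_f ≈ 3.83×10⁵ m/s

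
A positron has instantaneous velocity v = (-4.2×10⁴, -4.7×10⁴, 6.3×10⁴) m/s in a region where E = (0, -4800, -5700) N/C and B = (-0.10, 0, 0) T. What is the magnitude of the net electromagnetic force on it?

|F| ≈ 2.44×10⁻¹⁵ N

v×B = (0, -6300, -4700) N/C.
E + v×B = (0, -1.11×10⁴, -1.04×10⁴) N/C.
F = q(E + v×B) = (1.602×10⁻¹⁹ C)·(0, -1.11×10⁴, -1.04×10⁴) = (0, -1.78×10⁻¹⁵, -1.67×10⁻¹⁵) N.
|F| = 2.44×10⁻¹⁵ N.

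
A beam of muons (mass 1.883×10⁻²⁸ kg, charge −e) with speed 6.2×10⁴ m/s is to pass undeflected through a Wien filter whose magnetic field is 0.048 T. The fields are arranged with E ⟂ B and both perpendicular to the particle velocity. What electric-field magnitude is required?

E = 3000 V/m

For straight-line motion qE = qvB, so E = vB.
E = 6.2×10⁴ × 0.048 = 3000 V/m.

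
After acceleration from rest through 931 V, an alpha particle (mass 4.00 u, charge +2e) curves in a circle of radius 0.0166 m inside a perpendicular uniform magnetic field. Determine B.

B ≈ 0.374 T

v = √(2|q|V/m) = √(2·3.204×10⁻¹⁹·931/6.644×10⁻²⁷) ≈ 2.997×10⁵ m/s.
B = mv/(|q|r) = (6.644×10⁻²⁷)(2.997×10⁵)/((3.204×10⁻¹⁹)(0.0166)) ≈ 0.374 T.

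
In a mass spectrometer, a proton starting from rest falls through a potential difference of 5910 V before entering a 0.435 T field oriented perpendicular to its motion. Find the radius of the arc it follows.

r ≈ 0.0255 m

Acceleration: |q|V = ½mv² ⇒ v = √(2|q|V/m) = √(2·1.602×10⁻¹⁹·5910/1.673×10⁻²⁷) ≈ 1.064×10⁶ m/s.
In the field: r = mv/(|q|B) = (1.673×10⁻²⁷)(1.064×10⁶)/((1.602×10⁻¹⁹)(0.435)) ≈ 0.0255 m.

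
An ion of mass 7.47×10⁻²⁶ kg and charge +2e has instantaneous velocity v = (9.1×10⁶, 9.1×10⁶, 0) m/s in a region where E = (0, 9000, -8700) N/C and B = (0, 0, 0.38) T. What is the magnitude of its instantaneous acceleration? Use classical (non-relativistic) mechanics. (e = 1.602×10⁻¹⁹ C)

v×B = (3.46×10⁶, -3.46×10⁶, 0) N/C.
E + v×B = (3.46×10⁶, -3.45×10⁶, -8700) N/C.
F = q(E + v×B) = (3.204×10⁻¹⁹ C)·(3.46×10⁶, -3.45×10⁶, -8700) = (1.11×10⁻¹², -1.11×10⁻¹², -2.79×10⁻¹⁵) N.
|a| = |F|/m = 1.565×10⁻¹²/7.47×10⁻²⁶ ≈ 2.09×10¹³ m/s².

|a| ≈ 2.09×10¹³ m/s²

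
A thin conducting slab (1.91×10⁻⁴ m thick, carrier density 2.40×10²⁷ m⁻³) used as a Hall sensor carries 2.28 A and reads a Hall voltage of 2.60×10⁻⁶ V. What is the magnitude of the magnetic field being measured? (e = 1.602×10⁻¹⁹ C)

B ≈ 0.0837 T

From V_H = IB/(n e t), B = V_H n e t / I.
B = (2.60×10⁻⁶)(2.40×10²⁷)(1.602×10⁻¹⁹)(1.91×10⁻⁴)/2.28 ≈ 0.0837 T.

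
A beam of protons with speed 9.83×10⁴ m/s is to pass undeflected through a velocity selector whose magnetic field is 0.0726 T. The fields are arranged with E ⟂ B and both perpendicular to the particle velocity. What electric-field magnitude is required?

E = 7140 V/m

For straight-line motion qE = qvB, so E = vB.
E = 9.83×10⁴ × 0.0726 = 7140 V/m.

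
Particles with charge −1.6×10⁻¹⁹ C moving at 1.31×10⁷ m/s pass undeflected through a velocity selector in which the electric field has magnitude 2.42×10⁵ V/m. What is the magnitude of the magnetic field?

Balance of forces in the selector: qE = qvB ⇒ B = E/v.
B = 2.42×10⁵/1.31×10⁷ = 0.0185 T.

B = 0.0185 T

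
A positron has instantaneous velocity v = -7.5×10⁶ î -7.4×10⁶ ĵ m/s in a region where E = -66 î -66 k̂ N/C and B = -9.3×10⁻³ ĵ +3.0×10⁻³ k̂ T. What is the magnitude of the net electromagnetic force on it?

|F| ≈ 1.23×10⁻¹⁴ N

v×B = (-2.22×10⁴, 2.25×10⁴, 6.98×10⁴) N/C.
E + v×B = (-2.23×10⁴, 2.25×10⁴, 6.97×10⁴) N/C.
F = q(E + v×B) = (1.602×10⁻¹⁹ C)·(-2.23×10⁴, 2.25×10⁴, 6.97×10⁴) = (-3.57×10⁻¹⁵, 3.60×10⁻¹⁵, 1.12×10⁻¹⁴) N.
|F| = 1.23×10⁻¹⁴ N.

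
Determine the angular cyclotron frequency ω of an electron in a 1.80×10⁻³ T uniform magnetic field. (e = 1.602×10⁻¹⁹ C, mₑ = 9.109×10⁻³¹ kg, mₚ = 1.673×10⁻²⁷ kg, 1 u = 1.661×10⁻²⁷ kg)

ω = |q|B/m.
ω = (1.602×10⁻¹⁹)(1.80×10⁻³)/9.109×10⁻³¹ ≈ 3.17×10⁸ rad/s.

ω ≈ 3.17×10⁸ rad/s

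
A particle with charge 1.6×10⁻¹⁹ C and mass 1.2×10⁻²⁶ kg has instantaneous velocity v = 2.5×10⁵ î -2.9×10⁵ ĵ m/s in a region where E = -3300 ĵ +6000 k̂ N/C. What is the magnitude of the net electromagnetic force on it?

|F| ≈ 1.10×10⁻¹⁵ N

Only an electric field acts, so F = qE = (1.6×10⁻¹⁹ C)·(0, -3300, 6000) = (0, -5.28×10⁻¹⁶, 9.60×10⁻¹⁶) N.
|F| = 1.10×10⁻¹⁵ N.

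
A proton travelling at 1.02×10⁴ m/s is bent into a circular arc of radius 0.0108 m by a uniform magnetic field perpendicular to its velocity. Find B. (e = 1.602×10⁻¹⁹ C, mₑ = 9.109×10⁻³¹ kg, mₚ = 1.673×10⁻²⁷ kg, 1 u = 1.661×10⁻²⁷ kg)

B ≈ 9.86×10⁻³ T

From |q|vB = mv²/r, B = mv/(|q|r).
B = (1.673×10⁻²⁷)(1.02×10⁴)/((1.602×10⁻¹⁹)(0.0108)) ≈ 9.86×10⁻³ T.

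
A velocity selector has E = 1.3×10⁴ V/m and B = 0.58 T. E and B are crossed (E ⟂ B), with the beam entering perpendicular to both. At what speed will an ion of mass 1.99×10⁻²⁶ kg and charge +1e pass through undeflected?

v = 2.2×10⁴ m/s

For undeflected motion the electric and magnetic forces balance: qE = qvB.
v = E/B = 1.3×10⁴/0.58 = 2.2×10⁴ m/s.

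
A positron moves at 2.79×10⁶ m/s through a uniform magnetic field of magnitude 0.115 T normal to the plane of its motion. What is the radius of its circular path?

r ≈ 1.38×10⁻⁴ m

The magnetic force provides the centripetal force: |q|vB = mv²/r.
r = mv/(|q|B) = (9.109×10⁻³¹)(2.79×10⁶)/((1.602×10⁻¹⁹)(0.115)) ≈ 1.38×10⁻⁴ m.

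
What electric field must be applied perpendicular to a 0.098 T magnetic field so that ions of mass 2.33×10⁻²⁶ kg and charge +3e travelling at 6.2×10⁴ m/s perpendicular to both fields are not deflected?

E = 6100 V/m

For straight-line motion qE = qvB, so E = vB.
E = 6.2×10⁴ × 0.098 = 6100 V/m.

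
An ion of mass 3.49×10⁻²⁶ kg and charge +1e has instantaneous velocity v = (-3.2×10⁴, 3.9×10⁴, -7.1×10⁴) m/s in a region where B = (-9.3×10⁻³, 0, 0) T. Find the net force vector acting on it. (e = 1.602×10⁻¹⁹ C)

F ≈ (0, 1.06×10⁻¹⁶, 5.81×10⁻¹⁷) N

v×B = (0, 660, 363) N/C.
F = q v×B = (1.602×10⁻¹⁹ C)·(0, 660, 363) = (0, 1.06×10⁻¹⁶, 5.81×10⁻¹⁷) N.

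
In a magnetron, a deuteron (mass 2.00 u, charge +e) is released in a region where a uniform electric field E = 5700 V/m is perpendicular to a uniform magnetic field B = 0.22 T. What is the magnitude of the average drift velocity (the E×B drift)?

v_d ≈ 2.6×10⁴ m/s

In crossed fields the guiding centre drifts at v_d = |E×B|/B² = E/B, independent of charge and mass.
v_d = 5700/0.22 = 2.6×10⁴ m/s.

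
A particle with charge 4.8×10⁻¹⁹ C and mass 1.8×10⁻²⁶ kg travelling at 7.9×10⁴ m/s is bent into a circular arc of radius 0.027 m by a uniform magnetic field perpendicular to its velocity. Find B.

From |q|vB = mv²/r, B = mv/(|q|r).
B = (1.8×10⁻²⁶)(7.9×10⁴)/((4.8×10⁻¹⁹)(0.027)) ≈ 0.11 T.

B ≈ 0.11 T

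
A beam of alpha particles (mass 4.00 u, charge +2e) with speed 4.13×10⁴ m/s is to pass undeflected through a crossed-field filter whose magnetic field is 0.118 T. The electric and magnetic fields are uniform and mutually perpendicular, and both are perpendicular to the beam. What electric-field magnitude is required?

E = 4870 V/m

For straight-line motion qE = qvB, so E = vB.
E = 4.13×10⁴ × 0.118 = 4870 V/m.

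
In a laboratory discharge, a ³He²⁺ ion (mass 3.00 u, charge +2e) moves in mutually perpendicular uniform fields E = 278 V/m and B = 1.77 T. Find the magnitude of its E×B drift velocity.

v_d ≈ 157 m/s

The E×B drift speed is v_d = E/B.
v_d = 278/1.77 = 157 m/s.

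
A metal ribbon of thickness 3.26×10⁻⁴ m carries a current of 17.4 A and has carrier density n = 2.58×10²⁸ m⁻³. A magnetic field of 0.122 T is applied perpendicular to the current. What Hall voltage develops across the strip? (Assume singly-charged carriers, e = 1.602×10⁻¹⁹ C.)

V_H ≈ 1.58×10⁻⁶ V

V_H = IB/(n e t).
V_H = (17.4)(0.122)/((2.58×10²⁸)(1.602×10⁻¹⁹)(3.26×10⁻⁴)) ≈ 1.58×10⁻⁶ V.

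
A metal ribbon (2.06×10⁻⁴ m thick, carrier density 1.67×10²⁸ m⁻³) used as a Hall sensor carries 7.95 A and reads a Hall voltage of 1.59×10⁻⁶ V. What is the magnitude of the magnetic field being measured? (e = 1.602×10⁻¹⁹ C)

From V_H = IB/(n e t), B = V_H n e t / I.
B = (1.59×10⁻⁶)(1.67×10²⁸)(1.602×10⁻¹⁹)(2.06×10⁻⁴)/7.95 ≈ 0.110 T.

B ≈ 0.110 T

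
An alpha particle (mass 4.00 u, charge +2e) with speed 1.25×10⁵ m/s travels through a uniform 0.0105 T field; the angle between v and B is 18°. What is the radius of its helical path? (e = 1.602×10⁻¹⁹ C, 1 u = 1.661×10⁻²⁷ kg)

v⊥ = v sinθ = 1.25×10⁵·sin18° ≈ 3.863×10⁴ m/s.
r = m v⊥/(|q|B) = (6.644×10⁻²⁷)(3.863×10⁴)/((3.204×10⁻¹⁹)(0.0105)) ≈ 0.0763 m.

r ≈ 0.0763 m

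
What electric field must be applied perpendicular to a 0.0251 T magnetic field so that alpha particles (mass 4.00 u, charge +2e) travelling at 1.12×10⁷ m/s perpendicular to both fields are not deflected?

E = 2.81×10⁵ V/m

For straight-line motion qE = qvB, so E = vB.
E = 1.12×10⁷ × 0.0251 = 2.81×10⁵ V/m.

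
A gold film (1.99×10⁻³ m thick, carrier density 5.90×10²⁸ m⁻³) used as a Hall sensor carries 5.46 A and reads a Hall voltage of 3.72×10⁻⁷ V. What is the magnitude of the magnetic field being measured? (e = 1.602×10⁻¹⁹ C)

From V_H = IB/(n e t), B = V_H n e t / I.
B = (3.72×10⁻⁷)(5.90×10²⁸)(1.602×10⁻¹⁹)(1.99×10⁻³)/5.46 ≈ 1.28 T.

B ≈ 1.28 T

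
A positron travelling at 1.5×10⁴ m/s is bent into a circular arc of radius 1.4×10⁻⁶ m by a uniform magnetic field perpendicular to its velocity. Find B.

From |q|vB = mv²/r, B = mv/(|q|r).
B = (9.109×10⁻³¹)(1.5×10⁴)/((1.602×10⁻¹⁹)(1.4×10⁻⁶)) ≈ 0.061 T.

B ≈ 0.061 T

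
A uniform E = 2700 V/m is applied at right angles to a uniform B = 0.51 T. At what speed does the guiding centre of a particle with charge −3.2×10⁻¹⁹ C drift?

The E×B drift speed is v_d = E/B.
v_d = 2700/0.51 = 5300 m/s.

v_d ≈ 5300 m/s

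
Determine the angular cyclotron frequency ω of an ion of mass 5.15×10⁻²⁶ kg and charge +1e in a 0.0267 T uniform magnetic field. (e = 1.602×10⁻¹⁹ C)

ω = |q|B/m.
ω = (1.602×10⁻¹⁹)(0.0267)/5.15×10⁻²⁶ ≈ 8.31×10⁴ rad/s.

ω ≈ 8.31×10⁴ rad/s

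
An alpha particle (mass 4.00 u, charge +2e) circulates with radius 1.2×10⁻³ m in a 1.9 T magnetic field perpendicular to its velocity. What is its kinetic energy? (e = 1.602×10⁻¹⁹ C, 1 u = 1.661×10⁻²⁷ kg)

KE ≈ 4.0×10⁻¹⁷ J

v = |q|Br/m, then KE = ½mv² = (qBr)²/(2m).
v = (3.204×10⁻¹⁹)(1.9)(1.2×10⁻³)/6.644×10⁻²⁷ ≈ 1.100×10⁵ m/s.
KE = ½(6.644×10⁻²⁷)(1.100×10⁵)² ≈ 4.0×10⁻¹⁷ J.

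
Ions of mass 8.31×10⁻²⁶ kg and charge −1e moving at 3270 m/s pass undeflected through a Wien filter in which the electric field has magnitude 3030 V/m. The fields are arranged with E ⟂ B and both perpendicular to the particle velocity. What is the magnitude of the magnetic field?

Balance of forces in the selector: qE = qvB ⇒ B = E/v.
B = 3030/3270 = 0.927 T.

B = 0.927 T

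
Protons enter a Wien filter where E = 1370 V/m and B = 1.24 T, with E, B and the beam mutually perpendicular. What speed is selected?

v = 1100 m/s

For undeflected motion the electric and magnetic forces balance: qE = qvB.
v = E/B = 1370/1.24 = 1100 m/s.
The result is independent of the particle's charge and mass.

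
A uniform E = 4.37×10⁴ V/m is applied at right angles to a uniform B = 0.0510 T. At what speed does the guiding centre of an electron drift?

In crossed fields the guiding centre drifts at v_d = |E×B|/B² = E/B, independent of charge and mass.
v_d = 4.37×10⁴/0.0510 = 8.57×10⁵ m/s.

v_d ≈ 8.57×10⁵ m/s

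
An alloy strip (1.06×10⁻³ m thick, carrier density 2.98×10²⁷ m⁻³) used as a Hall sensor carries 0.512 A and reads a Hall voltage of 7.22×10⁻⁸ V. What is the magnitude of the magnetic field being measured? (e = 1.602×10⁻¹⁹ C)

B ≈ 0.0714 T

From V_H = IB/(n e t), B = V_H n e t / I.
B = (7.22×10⁻⁸)(2.98×10²⁷)(1.602×10⁻¹⁹)(1.06×10⁻³)/0.512 ≈ 0.0714 T.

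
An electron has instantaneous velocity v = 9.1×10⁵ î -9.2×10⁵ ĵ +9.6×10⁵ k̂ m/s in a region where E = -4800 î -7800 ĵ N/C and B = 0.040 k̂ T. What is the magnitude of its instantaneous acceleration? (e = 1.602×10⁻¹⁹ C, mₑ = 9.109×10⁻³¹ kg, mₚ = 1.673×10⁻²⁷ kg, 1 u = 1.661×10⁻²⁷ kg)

v×B = (-3.68×10⁴, -3.64×10⁴, 0) N/C.
E + v×B = (-4.16×10⁴, -4.42×10⁴, 0) N/C.
F = q(E + v×B) = (−1.602×10⁻¹⁹ C)·(-4.16×10⁴, -4.42×10⁴, 0) = (6.66×10⁻¹⁵, 7.08×10⁻¹⁵, 0) N.
|a| = |F|/m = 9.724×10⁻¹⁵/9.109×10⁻³¹ ≈ 1.07×10¹⁶ m/s².

|a| ≈ 1.07×10¹⁶ m/s²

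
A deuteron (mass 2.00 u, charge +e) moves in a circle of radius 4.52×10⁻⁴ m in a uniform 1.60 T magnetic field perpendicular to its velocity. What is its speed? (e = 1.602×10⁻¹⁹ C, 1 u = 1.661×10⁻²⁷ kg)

v ≈ 3.49×10⁴ m/s

From |q|vB = mv²/r, v = |q|Br/m.
v = (1.602×10⁻¹⁹)(1.60)(4.52×10⁻⁴)/3.322×10⁻²⁷ ≈ 3.49×10⁴ m/s.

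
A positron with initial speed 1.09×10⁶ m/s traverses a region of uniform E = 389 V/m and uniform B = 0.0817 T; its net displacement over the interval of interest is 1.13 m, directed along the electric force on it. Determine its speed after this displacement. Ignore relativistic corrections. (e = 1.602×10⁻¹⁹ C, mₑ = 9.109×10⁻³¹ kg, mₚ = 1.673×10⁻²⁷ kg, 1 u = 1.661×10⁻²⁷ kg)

B does no work; ΔKE = |q|E d.
½mv_f² = ½mv₀² + |q|Ed = ½(9.109×10⁻³¹)(1.09×10⁶)² + (1.602×10⁻¹⁹)(389)(1.13) ≈ 5.411×10⁻¹⁹ J + 7.042×10⁻¹⁷ J ≈ 7.096×10⁻¹⁷ J.
v_f = √(2·7.096×10⁻¹⁷/9.109×10⁻³¹) ≈ 1.25×10⁷ m/s.

v_f ≈ 1.25×10⁷ m/s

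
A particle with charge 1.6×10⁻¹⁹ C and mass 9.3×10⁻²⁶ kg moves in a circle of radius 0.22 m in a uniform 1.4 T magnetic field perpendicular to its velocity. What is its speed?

v ≈ 5.3×10⁵ m/s

From |q|vB = mv²/r, v = |q|Br/m.
v = (1.6×10⁻¹⁹)(1.4)(0.22)/9.3×10⁻²⁶ ≈ 5.3×10⁵ m/s.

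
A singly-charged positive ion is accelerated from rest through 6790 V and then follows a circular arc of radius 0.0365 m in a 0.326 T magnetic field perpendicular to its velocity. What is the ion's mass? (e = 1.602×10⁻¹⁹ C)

m ≈ 1.67×10⁻²⁷ kg

Combine |q|V = ½mv² and r = mv/(|q|B): eliminate v to get m = qB²r²/(2V).
m = (1.602×10⁻¹⁹)(0.326)²(0.0365)²/(2·6790) ≈ 1.67×10⁻²⁷ kg.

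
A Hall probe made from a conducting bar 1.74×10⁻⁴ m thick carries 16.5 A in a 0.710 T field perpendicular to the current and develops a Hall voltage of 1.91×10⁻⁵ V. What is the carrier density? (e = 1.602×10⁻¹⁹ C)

n ≈ 2.20×10²⁸ m⁻³

From V_H = IB/(n e t), n = IB/(V_H e t).
n = (16.5)(0.710)/((1.91×10⁻⁵)(1.602×10⁻¹⁹)(1.74×10⁻⁴)) ≈ 2.20×10²⁸ m⁻³.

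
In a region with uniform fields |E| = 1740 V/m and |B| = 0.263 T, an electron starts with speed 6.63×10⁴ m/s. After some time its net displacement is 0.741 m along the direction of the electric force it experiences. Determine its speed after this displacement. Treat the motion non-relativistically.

B does no work; ΔKE = |q|E d.
½mv_f² = ½mv₀² + |q|Ed = ½(9.109×10⁻³¹)(6.63×10⁴)² + (1.602×10⁻¹⁹)(1740)(0.741) ≈ 2.002×10⁻²¹ J + 2.066×10⁻¹⁶ J ≈ 2.066×10⁻¹⁶ J.
v_f = √(2·2.066×10⁻¹⁶/9.109×10⁻³¹) ≈ 2.13×10⁷ m/s.

v_f ≈ 2.13×10⁷ m/s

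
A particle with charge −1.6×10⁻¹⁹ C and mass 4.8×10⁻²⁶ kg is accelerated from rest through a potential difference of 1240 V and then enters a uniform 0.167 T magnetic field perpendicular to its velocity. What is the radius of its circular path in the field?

Acceleration: |q|V = ½mv² ⇒ v = √(2|q|V/m) = √(2·1.6×10⁻¹⁹·1240/4.8×10⁻²⁶) ≈ 9.092×10⁴ m/s.
In the field: r = mv/(|q|B) = (4.8×10⁻²⁶)(9.092×10⁴)/((1.6×10⁻¹⁹)(0.167)) ≈ 0.163 m.

r ≈ 0.163 m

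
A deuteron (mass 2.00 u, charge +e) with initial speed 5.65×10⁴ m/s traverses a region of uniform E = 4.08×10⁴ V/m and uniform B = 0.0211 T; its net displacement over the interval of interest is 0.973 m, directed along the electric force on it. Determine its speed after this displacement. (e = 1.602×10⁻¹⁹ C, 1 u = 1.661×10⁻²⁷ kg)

v_f ≈ 1.96×10⁶ m/s

B does no work; ΔKE = |q|E d.
½mv_f² = ½mv₀² + |q|Ed = ½(3.322×10⁻²⁷)(5.65×10⁴)² + (1.602×10⁻¹⁹)(4.08×10⁴)(0.973) ≈ 5.302×10⁻¹⁸ J + 6.360×10⁻¹⁵ J ≈ 6.365×10⁻¹⁵ J.
v_f = √(2·6.365×10⁻¹⁵/3.322×10⁻²⁷) ≈ 1.96×10⁶ m/s.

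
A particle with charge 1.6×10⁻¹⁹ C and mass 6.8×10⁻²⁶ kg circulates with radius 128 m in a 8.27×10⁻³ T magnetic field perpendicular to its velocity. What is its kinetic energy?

v = |q|Br/m, then KE = ½mv² = (qBr)²/(2m).
v = (1.6×10⁻¹⁹)(8.27×10⁻³)(128)/6.8×10⁻²⁶ ≈ 2.491×10⁶ m/s.
KE = ½(6.8×10⁻²⁶)(2.491×10⁶)² ≈ 2.11×10⁻¹³ J = 1.32×10⁶ eV.

KE ≈ 1.32×10⁶ eV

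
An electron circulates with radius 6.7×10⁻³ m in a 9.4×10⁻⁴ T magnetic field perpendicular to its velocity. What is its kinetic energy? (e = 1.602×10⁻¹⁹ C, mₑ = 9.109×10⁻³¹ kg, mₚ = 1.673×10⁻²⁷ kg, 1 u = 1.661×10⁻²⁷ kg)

KE ≈ 5.6×10⁻¹⁹ J

v = |q|Br/m, then KE = ½mv² = (qBr)²/(2m).
v = (1.602×10⁻¹⁹)(9.4×10⁻⁴)(6.7×10⁻³)/9.109×10⁻³¹ ≈ 1.108×10⁶ m/s.
KE = ½(9.109×10⁻³¹)(1.108×10⁶)² ≈ 5.6×10⁻¹⁹ J.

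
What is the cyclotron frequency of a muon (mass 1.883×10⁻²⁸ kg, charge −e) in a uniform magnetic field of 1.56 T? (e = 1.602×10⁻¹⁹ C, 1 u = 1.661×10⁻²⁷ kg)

f = |q|B/(2πm).
f = (1.602×10⁻¹⁹)(1.56)/(2π·1.883×10⁻²⁸) ≈ 2.11×10⁸ Hz.

f ≈ 2.11×10⁸ Hz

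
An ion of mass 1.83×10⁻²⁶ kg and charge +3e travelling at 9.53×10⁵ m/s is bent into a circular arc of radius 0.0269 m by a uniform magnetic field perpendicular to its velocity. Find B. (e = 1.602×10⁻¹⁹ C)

From |q|vB = mv²/r, B = mv/(|q|r).
B = (1.83×10⁻²⁶)(9.53×10⁵)/((4.806×10⁻¹⁹)(0.0269)) ≈ 1.35 T.

B ≈ 1.35 T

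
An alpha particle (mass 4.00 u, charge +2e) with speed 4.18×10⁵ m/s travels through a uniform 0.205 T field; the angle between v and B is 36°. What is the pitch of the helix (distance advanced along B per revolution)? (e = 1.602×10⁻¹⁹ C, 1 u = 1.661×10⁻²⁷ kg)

v∥ = v cosθ = 4.18×10⁵·cos36° ≈ 3.382×10⁵ m/s.
T = 2πm/(|q|B) = 2π(6.644×10⁻²⁷)/((3.204×10⁻¹⁹)(0.205)) ≈ 6.356×10⁻⁷ s.
pitch = v∥ T = (3.382×10⁵)(6.356×10⁻⁷) ≈ 0.215 m.

p ≈ 0.215 m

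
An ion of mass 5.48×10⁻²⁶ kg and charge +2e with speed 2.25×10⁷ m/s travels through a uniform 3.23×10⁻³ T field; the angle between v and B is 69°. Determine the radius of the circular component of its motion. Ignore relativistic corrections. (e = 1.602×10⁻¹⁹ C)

v⊥ = v sinθ = 2.25×10⁷·sin69° ≈ 2.101×10⁷ m/s.
r = m v⊥/(|q|B) = (5.48×10⁻²⁶)(2.101×10⁷)/((3.204×10⁻¹⁹)(3.23×10⁻³)) ≈ 1110 m.

r ≈ 1110 m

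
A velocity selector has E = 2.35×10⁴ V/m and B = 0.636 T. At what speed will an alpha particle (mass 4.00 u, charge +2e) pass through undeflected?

v = 3.69×10⁴ m/s

For undeflected motion the electric and magnetic forces balance: qE = qvB.
v = E/B = 2.35×10⁴/0.636 = 3.69×10⁴ m/s.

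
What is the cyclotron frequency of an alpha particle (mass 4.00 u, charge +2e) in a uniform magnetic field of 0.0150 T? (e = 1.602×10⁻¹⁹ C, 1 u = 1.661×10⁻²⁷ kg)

f ≈ 1.15×10⁵ Hz

f = |q|B/(2πm).
f = (3.204×10⁻¹⁹)(0.0150)/(2π·6.644×10⁻²⁷) ≈ 1.15×10⁵ Hz.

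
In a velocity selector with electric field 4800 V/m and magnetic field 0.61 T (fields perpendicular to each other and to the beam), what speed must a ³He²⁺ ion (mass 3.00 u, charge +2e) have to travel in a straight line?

v = 7900 m/s

For undeflected motion the electric and magnetic forces balance: qE = qvB.
v = E/B = 4800/0.61 = 7900 m/s.
The result is independent of the particle's charge and mass.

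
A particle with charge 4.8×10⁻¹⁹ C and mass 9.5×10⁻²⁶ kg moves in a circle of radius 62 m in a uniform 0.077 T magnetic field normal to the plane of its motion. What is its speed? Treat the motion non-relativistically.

From |q|vB = mv²/r, v = |q|Br/m.
v = (4.8×10⁻¹⁹)(0.077)(62)/9.5×10⁻²⁶ ≈ 2.4×10⁷ m/s.

v ≈ 2.4×10⁷ m/s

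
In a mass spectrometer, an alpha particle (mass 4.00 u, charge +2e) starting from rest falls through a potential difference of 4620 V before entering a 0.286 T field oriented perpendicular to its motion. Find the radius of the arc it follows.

Acceleration: |q|V = ½mv² ⇒ v = √(2|q|V/m) = √(2·3.204×10⁻¹⁹·4620/6.644×10⁻²⁷) ≈ 6.675×10⁵ m/s.
In the field: r = mv/(|q|B) = (6.644×10⁻²⁷)(6.675×10⁵)/((3.204×10⁻¹⁹)(0.286)) ≈ 0.0484 m.

r ≈ 0.0484 m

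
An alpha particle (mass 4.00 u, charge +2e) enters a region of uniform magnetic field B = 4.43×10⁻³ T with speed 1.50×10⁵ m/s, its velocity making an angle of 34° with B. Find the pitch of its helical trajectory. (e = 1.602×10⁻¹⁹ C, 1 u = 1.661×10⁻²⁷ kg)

v∥ = v cosθ = 1.50×10⁵·cos34° ≈ 1.244×10⁵ m/s.
T = 2πm/(|q|B) = 2π(6.644×10⁻²⁷)/((3.204×10⁻¹⁹)(4.43×10⁻³)) ≈ 2.941×10⁻⁵ s.
pitch = v∥ T = (1.244×10⁵)(2.941×10⁻⁵) ≈ 3.66 m.

p ≈ 3.66 m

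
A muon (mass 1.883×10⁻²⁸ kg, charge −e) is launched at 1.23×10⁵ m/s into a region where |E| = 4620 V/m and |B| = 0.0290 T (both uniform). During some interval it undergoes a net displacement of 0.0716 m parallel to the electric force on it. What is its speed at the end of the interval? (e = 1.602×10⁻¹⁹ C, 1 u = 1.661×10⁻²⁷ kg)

B does no work; ΔKE = |q|E d.
½mv_f² = ½mv₀² + |q|Ed = ½(1.883×10⁻²⁸)(1.23×10⁵)² + (1.602×10⁻¹⁹)(4620)(0.0716) ≈ 1.424×10⁻¹⁸ J + 5.299×10⁻¹⁷ J ≈ 5.442×10⁻¹⁷ J.
v_f = √(2·5.442×10⁻¹⁷/1.883×10⁻²⁸) ≈ 7.60×10⁵ m/s.

v_f ≈ 7.60×10⁵ m/s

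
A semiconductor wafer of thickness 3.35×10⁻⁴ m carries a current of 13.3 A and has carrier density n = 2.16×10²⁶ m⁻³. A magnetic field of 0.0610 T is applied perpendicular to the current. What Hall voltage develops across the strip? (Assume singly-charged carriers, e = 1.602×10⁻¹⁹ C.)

V_H ≈ 7.00×10⁻⁵ V

V_H = IB/(n e t).
V_H = (13.3)(0.0610)/((2.16×10²⁶)(1.602×10⁻¹⁹)(3.35×10⁻⁴)) ≈ 7.00×10⁻⁵ V.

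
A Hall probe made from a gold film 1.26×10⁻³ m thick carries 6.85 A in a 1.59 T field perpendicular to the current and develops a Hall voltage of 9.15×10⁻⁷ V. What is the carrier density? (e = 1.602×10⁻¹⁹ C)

From V_H = IB/(n e t), n = IB/(V_H e t).
n = (6.85)(1.59)/((9.15×10⁻⁷)(1.602×10⁻¹⁹)(1.26×10⁻³)) ≈ 5.90×10²⁸ m⁻³.

n ≈ 5.90×10²⁸ m⁻³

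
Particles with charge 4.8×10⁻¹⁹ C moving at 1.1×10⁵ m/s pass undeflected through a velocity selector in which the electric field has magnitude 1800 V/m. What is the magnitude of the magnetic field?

B = 0.016 T

Balance of forces in the selector: qE = qvB ⇒ B = E/v.
B = 1800/1.1×10⁵ = 0.016 T.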